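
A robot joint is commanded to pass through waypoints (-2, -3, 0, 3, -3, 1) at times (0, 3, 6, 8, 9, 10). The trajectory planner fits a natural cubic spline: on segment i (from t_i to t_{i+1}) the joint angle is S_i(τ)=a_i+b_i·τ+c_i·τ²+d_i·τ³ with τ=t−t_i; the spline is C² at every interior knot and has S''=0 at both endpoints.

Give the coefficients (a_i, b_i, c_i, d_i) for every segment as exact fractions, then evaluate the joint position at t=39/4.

  seg 0: a=-2 b=-1639/4722 c=0 d=65/42498
  seg 1: a=-3 b=-722/2361 c=65/4722 d=5971/42498
  seg 2: a=0 b=16859/4722 c=1006/787 d=-2731/2361
  seg 3: a=3 b=-24541/4722 c=-4456/787 d=22945/4722
  seg 4: a=-3 b=-4589/2361 c=14033/1574 d=-14033/4722
S(39/4) = -70165/100736

Δ: Δ0=-1/3, Δ1=1, Δ2=3/2, Δ3=-6, Δ4=4
row 1: diag=12, rhs=8; c'=1/4, d'=2/3
row 2: denom=10−3·1/4=37/4; d'=(3−3·2/3)/(37/4)=4/37
row 3: denom=6−2·8/37=206/37; d'=(-45−2·4/37)/(206/37)=-1673/206
row 4: denom=4−1·37/206=787/206; d'=(60−1·-1673/206)/(787/206)=14033/787
back: M4=14033/787
back: M3=-1673/206−37/206·14033/787=-8912/787
back: M2=4/37−8/37·-8912/787=2012/787
back: M1=2/3−1/4·2012/787=65/2361
M: M0=0, M1=65/2361, M2=2012/787, M3=-8912/787, M4=14033/787, M5=0
seg 0: a=-2, c=M0/2=0, d=(M1−M0)/(6·3)=65/42498, b=Δ0−h0·(2M0+M1)/6=-1639/4722
seg 1: a=-3, c=M1/2=65/4722, d=(M2−M1)/(6·3)=5971/42498, b=Δ1−h1·(2M1+M2)/6=-722/2361
seg 2: a=0, c=M2/2=1006/787, d=(M3−M2)/(6·2)=-2731/2361, b=Δ2−h2·(2M2+M3)/6=16859/4722
seg 3: a=3, c=M3/2=-4456/787, d=(M4−M3)/(6·1)=22945/4722, b=Δ3−h3·(2M3+M4)/6=-24541/4722
seg 4: a=-3, c=M4/2=14033/1574, d=(M5−M4)/(6·1)=-14033/4722, b=Δ4−h4·(2M4+M5)/6=-4589/2361
t_q=39/4 → seg 4, τ=3/4; S=-3+-4589/2361·τ+14033/1574·τ²+-14033/4722·τ³=-70165/100736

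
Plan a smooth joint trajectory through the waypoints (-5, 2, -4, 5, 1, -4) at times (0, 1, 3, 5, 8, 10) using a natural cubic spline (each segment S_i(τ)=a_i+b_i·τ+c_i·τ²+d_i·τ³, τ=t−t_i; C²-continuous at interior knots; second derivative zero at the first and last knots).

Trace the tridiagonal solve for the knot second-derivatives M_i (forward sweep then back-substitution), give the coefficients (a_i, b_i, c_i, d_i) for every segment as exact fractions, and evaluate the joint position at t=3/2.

  seg 0: a=-5 b=104437/11292 c=0 d=-25393/11292
  seg 1: a=2 b=14129/5646 c=-25393/3764 d=5639/2823
  seg 2: a=-4 b=-2893/5646 c=19719/3764 d=-30857/22584
  seg 3: a=5 b=11425/2823 c=-5569/1882 d=6581/16938
  seg 4: a=1 b=-18163/5646 c=506/941 d=-253/2823
S(3/2) = 27317/15056

Δ: Δ0=7, Δ1=-3, Δ2=9/2, Δ3=-4/3, Δ4=-5/2
row 1: diag=6, rhs=-60; c'=1/3, d'=-10
row 2: denom=8−2·1/3=22/3; d'=(45−2·-10)/(22/3)=195/22
row 3: denom=10−2·3/11=104/11; d'=(-35−2·195/22)/(104/11)=-145/26
row 4: denom=10−3·33/104=941/104; d'=(-7−3·-145/26)/(941/104)=1012/941
back: M4=1012/941
back: M3=-145/26−33/104·1012/941=-5569/941
back: M2=195/22−3/11·-5569/941=19719/1882
back: M1=-10−1/3·19719/1882=-25393/1882
M: M0=0, M1=-25393/1882, M2=19719/1882, M3=-5569/941, M4=1012/941, M5=0
seg 0: a=-5, c=M0/2=0, d=(M1−M0)/(6·1)=-25393/11292, b=Δ0−h0·(2M0+M1)/6=104437/11292
seg 1: a=2, c=M1/2=-25393/3764, d=(M2−M1)/(6·2)=5639/2823, b=Δ1−h1·(2M1+M2)/6=14129/5646
seg 2: a=-4, c=M2/2=19719/3764, d=(M3−M2)/(6·2)=-30857/22584, b=Δ2−h2·(2M2+M3)/6=-2893/5646
seg 3: a=5, c=M3/2=-5569/1882, d=(M4−M3)/(6·3)=6581/16938, b=Δ3−h3·(2M3+M4)/6=11425/2823
seg 4: a=1, c=M4/2=506/941, d=(M5−M4)/(6·2)=-253/2823, b=Δ4−h4·(2M4+M5)/6=-18163/5646
t_q=3/2 → seg 1, τ=1/2; S=2+14129/5646·τ+-25393/3764·τ²+5639/2823·τ³=27317/15056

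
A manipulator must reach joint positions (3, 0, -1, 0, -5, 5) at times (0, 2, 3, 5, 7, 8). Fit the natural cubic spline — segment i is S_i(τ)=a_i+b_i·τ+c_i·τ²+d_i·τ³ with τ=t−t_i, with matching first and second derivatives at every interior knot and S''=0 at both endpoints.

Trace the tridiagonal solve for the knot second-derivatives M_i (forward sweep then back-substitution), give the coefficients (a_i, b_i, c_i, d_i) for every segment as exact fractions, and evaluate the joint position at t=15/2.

Δ: Δ0=-3/2, Δ1=-1, Δ2=1/2, Δ3=-5/2, Δ4=10
row 1: diag=6, rhs=3; c'=1/6, d'=1/2
row 2: denom=6−1·1/6=35/6; d'=(9−1·1/2)/(35/6)=51/35
row 3: denom=8−2·12/35=256/35; d'=(-18−2·51/35)/(256/35)=-183/64
row 4: denom=6−2·35/128=349/64; d'=(75−2·-183/64)/(349/64)=5166/349
back: M4=5166/349
back: M3=-183/64−35/128·5166/349=-4821/698
back: M2=51/35−12/35·-4821/698=1335/349
back: M1=1/2−1/6·1335/349=-48/349
M: M0=0, M1=-48/349, M2=1335/349, M3=-4821/698, M4=5166/349, M5=0
seg 0: a=3, c=M0/2=0, d=(M1−M0)/(6·2)=-4/349, b=Δ0−h0·(2M0+M1)/6=-1015/698
seg 1: a=0, c=M1/2=-24/349, d=(M2−M1)/(6·1)=461/698, b=Δ1−h1·(2M1+M2)/6=-1111/698
seg 2: a=-1, c=M2/2=1335/698, d=(M3−M2)/(6·2)=-2497/2792, b=Δ2−h2·(2M2+M3)/6=88/349
seg 3: a=0, c=M3/2=-4821/1396, d=(M4−M3)/(6·2)=5051/2792, b=Δ3−h3·(2M3+M4)/6=-1975/698
seg 4: a=-5, c=M4/2=2583/349, d=(M5−M4)/(6·1)=-861/349, b=Δ4−h4·(2M4+M5)/6=1768/349
t_q=15/2 → seg 4, τ=1/2; S=-5+1768/349·τ+2583/349·τ²+-861/349·τ³=-2583/2792

  seg 0: a=3 b=-1015/698 c=0 d=-4/349
  seg 1: a=0 b=-1111/698 c=-24/349 d=461/698
  seg 2: a=-1 b=88/349 c=1335/698 d=-2497/2792
  seg 3: a=0 b=-1975/698 c=-4821/1396 d=5051/2792
  seg 4: a=-5 b=1768/349 c=2583/349 d=-861/349
S(15/2) = -2583/2792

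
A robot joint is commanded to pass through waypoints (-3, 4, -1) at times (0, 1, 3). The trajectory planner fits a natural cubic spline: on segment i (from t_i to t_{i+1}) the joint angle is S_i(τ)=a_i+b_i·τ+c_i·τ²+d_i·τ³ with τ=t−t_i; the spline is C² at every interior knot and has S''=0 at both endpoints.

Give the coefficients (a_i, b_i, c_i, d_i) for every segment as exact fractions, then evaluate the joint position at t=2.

Δ: Δ0=7, Δ1=-5/2
row 1: diag=6, rhs=-57; c'=1/3, d'=-19/2
back: M1=-19/2
M: M0=0, M1=-19/2, M2=0
seg 0: a=-3, c=M0/2=0, d=(M1−M0)/(6·1)=-19/12, b=Δ0−h0·(2M0+M1)/6=103/12
seg 1: a=4, c=M1/2=-19/4, d=(M2−M1)/(6·2)=19/24, b=Δ1−h1·(2M1+M2)/6=23/6
t_q=2 → seg 1, τ=1; S=4+23/6·τ+-19/4·τ²+19/24·τ³=31/8

  seg 0: a=-3 b=103/12 c=0 d=-19/12
  seg 1: a=4 b=23/6 c=-19/4 d=19/24
S(2) = 31/8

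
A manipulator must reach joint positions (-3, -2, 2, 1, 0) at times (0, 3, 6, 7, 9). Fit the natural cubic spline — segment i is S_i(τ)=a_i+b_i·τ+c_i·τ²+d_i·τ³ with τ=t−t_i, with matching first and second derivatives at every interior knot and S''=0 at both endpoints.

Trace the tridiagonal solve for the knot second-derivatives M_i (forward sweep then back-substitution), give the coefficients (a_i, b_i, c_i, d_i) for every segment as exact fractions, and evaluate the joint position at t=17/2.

  seg 0: a=-3 b=-203/1020 c=0 d=181/3060
  seg 1: a=-2 b=713/510 c=181/340 d=-113/612
  seg 2: a=2 b=-401/1020 c=-96/85 d=533/1020
  seg 3: a=1 b=-553/510 c=149/340 d=-149/2040
S(17/2) = 123/1088

Δ: Δ0=1/3, Δ1=4/3, Δ2=-1, Δ3=-1/2
row 1: diag=12, rhs=6; c'=1/4, d'=1/2
row 2: denom=8−3·1/4=29/4; d'=(-14−3·1/2)/(29/4)=-62/29
row 3: denom=6−1·4/29=170/29; d'=(3−1·-62/29)/(170/29)=149/170
back: M3=149/170
back: M2=-62/29−4/29·149/170=-192/85
back: M1=1/2−1/4·-192/85=181/170
M: M0=0, M1=181/170, M2=-192/85, M3=149/170, M4=0
seg 0: a=-3, c=M0/2=0, d=(M1−M0)/(6·3)=181/3060, b=Δ0−h0·(2M0+M1)/6=-203/1020
seg 1: a=-2, c=M1/2=181/340, d=(M2−M1)/(6·3)=-113/612, b=Δ1−h1·(2M1+M2)/6=713/510
seg 2: a=2, c=M2/2=-96/85, d=(M3−M2)/(6·1)=533/1020, b=Δ2−h2·(2M2+M3)/6=-401/1020
seg 3: a=1, c=M3/2=149/340, d=(M4−M3)/(6·2)=-149/2040, b=Δ3−h3·(2M3+M4)/6=-553/510
t_q=17/2 → seg 3, τ=3/2; S=1+-553/510·τ+149/340·τ²+-149/2040·τ³=123/1088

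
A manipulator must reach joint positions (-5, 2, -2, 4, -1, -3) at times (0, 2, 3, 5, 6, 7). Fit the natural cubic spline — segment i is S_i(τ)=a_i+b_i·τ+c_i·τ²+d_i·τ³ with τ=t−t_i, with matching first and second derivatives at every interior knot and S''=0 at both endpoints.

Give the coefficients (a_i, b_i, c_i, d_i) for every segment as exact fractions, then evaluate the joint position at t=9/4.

  seg 0: a=-5 b=9547/1418 c=0 d=-573/709
  seg 1: a=2 b=-4205/1418 c=-3438/709 d=5409/1418
  seg 2: a=-2 b=-865/709 c=9351/1418 d=-6359/2836
  seg 3: a=4 b=-1240/709 c=-4863/709 d=2558/709
  seg 4: a=-1 b=-3292/709 c=2811/709 d=-937/709
S(9/4) = 92129/90752

Δ: Δ0=7/2, Δ1=-4, Δ2=3, Δ3=-5, Δ4=-2
row 1: diag=6, rhs=-45; c'=1/6, d'=-15/2
row 2: denom=6−1·1/6=35/6; d'=(42−1·-15/2)/(35/6)=297/35
row 3: denom=6−2·12/35=186/35; d'=(-48−2·297/35)/(186/35)=-379/31
row 4: denom=4−1·35/186=709/186; d'=(18−1·-379/31)/(709/186)=5622/709
back: M4=5622/709
back: M3=-379/31−35/186·5622/709=-9726/709
back: M2=297/35−12/35·-9726/709=9351/709
back: M1=-15/2−1/6·9351/709=-6876/709
M: M0=0, M1=-6876/709, M2=9351/709, M3=-9726/709, M4=5622/709, M5=0
seg 0: a=-5, c=M0/2=0, d=(M1−M0)/(6·2)=-573/709, b=Δ0−h0·(2M0+M1)/6=9547/1418
seg 1: a=2, c=M1/2=-3438/709, d=(M2−M1)/(6·1)=5409/1418, b=Δ1−h1·(2M1+M2)/6=-4205/1418
seg 2: a=-2, c=M2/2=9351/1418, d=(M3−M2)/(6·2)=-6359/2836, b=Δ2−h2·(2M2+M3)/6=-865/709
seg 3: a=4, c=M3/2=-4863/709, d=(M4−M3)/(6·1)=2558/709, b=Δ3−h3·(2M3+M4)/6=-1240/709
seg 4: a=-1, c=M4/2=2811/709, d=(M5−M4)/(6·1)=-937/709, b=Δ4−h4·(2M4+M5)/6=-3292/709
t_q=9/4 → seg 1, τ=1/4; S=2+-4205/1418·τ+-3438/709·τ²+5409/1418·τ³=92129/90752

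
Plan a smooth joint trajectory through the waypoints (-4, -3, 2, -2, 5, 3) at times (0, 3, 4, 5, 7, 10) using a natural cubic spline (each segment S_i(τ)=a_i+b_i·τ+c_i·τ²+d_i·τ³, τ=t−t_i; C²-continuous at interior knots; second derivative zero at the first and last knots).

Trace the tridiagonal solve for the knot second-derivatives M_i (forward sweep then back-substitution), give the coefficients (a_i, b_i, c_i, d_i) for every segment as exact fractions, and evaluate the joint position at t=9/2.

  seg 0: a=-4 b=-701/276 c=0 d=793/2484
  seg 1: a=-3 b=839/138 c=793/276 d=-1091/276
  seg 2: a=2 b=-3/92 c=-620/69 d=1385/276
  seg 3: a=-2 b=-407/138 c=1675/276 d=-785/552
  seg 4: a=5 b=98/23 c=-170/69 d=170/621
S(9/2) = 35/96

Δ: Δ0=1/3, Δ1=5, Δ2=-4, Δ3=7/2, Δ4=-2/3
row 1: diag=8, rhs=28; c'=1/8, d'=7/2
row 2: denom=4−1·1/8=31/8; d'=(-54−1·7/2)/(31/8)=-460/31
row 3: denom=6−1·8/31=178/31; d'=(45−1·-460/31)/(178/31)=1855/178
row 4: denom=10−2·31/89=828/89; d'=(-25−2·1855/178)/(828/89)=-340/69
back: M4=-340/69
back: M3=1855/178−31/89·-340/69=1675/138
back: M2=-460/31−8/31·1675/138=-1240/69
back: M1=7/2−1/8·-1240/69=793/138
M: M0=0, M1=793/138, M2=-1240/69, M3=1675/138, M4=-340/69, M5=0
seg 0: a=-4, c=M0/2=0, d=(M1−M0)/(6·3)=793/2484, b=Δ0−h0·(2M0+M1)/6=-701/276
seg 1: a=-3, c=M1/2=793/276, d=(M2−M1)/(6·1)=-1091/276, b=Δ1−h1·(2M1+M2)/6=839/138
seg 2: a=2, c=M2/2=-620/69, d=(M3−M2)/(6·1)=1385/276, b=Δ2−h2·(2M2+M3)/6=-3/92
seg 3: a=-2, c=M3/2=1675/276, d=(M4−M3)/(6·2)=-785/552, b=Δ3−h3·(2M3+M4)/6=-407/138
seg 4: a=5, c=M4/2=-170/69, d=(M5−M4)/(6·3)=170/621, b=Δ4−h4·(2M4+M5)/6=98/23
t_q=9/2 → seg 2, τ=1/2; S=2+-3/92·τ+-620/69·τ²+1385/276·τ³=35/96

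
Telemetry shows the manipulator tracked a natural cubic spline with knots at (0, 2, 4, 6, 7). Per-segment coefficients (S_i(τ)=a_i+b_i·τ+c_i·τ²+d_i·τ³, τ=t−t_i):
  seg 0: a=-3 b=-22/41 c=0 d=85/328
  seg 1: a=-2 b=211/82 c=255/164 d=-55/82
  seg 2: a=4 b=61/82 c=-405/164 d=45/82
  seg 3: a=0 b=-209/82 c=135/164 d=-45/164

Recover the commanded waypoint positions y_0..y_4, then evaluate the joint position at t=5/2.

y_0 = S_0(0) = a_0 = -3
y_1 = S_1(0) = a_1 = -2
y_2 = S_2(0) = a_2 = 4
y_3 = S_3(0) = a_3 = 0
y_4 = S_3(1) = -2
t_q=5/2 is in segment 1 (τ=1/2); S_1(τ)=-67/164

y_0=-3 y_1=-2 y_2=4 y_3=0 y_4=-2
S(5/2) = -67/164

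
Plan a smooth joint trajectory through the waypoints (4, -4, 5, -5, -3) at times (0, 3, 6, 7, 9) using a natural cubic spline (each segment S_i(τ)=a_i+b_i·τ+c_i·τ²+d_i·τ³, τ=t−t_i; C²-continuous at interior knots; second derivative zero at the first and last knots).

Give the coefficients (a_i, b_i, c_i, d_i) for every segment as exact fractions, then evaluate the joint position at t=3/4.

Δ: Δ0=-8/3, Δ1=3, Δ2=-10, Δ3=1
row 1: diag=12, rhs=34; c'=1/4, d'=17/6
row 2: denom=8−3·1/4=29/4; d'=(-78−3·17/6)/(29/4)=-346/29
row 3: denom=6−1·4/29=170/29; d'=(66−1·-346/29)/(170/29)=226/17
back: M3=226/17
back: M2=-346/29−4/29·226/17=-234/17
back: M1=17/6−1/4·-234/17=320/51
M: M0=0, M1=320/51, M2=-234/17, M3=226/17, M4=0
seg 0: a=4, c=M0/2=0, d=(M1−M0)/(6·3)=160/459, b=Δ0−h0·(2M0+M1)/6=-296/51
seg 1: a=-4, c=M1/2=160/51, d=(M2−M1)/(6·3)=-511/459, b=Δ1−h1·(2M1+M2)/6=184/51
seg 2: a=5, c=M2/2=-117/17, d=(M3−M2)/(6·1)=230/51, b=Δ2−h2·(2M2+M3)/6=-389/51
seg 3: a=-5, c=M3/2=113/17, d=(M4−M3)/(6·2)=-113/102, b=Δ3−h3·(2M3+M4)/6=-401/51
t_q=3/4 → seg 0, τ=3/4; S=4+-296/51·τ+0·τ²+160/459·τ³=-7/34

  seg 0: a=4 b=-296/51 c=0 d=160/459
  seg 1: a=-4 b=184/51 c=160/51 d=-511/459
  seg 2: a=5 b=-389/51 c=-117/17 d=230/51
  seg 3: a=-5 b=-401/51 c=113/17 d=-113/102
S(3/4) = -7/34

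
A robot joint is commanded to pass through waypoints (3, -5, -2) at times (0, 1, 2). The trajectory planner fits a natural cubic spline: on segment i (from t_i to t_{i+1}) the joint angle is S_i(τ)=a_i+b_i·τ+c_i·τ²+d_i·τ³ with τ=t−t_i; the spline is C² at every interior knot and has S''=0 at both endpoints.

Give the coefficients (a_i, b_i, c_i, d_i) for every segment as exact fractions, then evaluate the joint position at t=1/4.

Δ: Δ0=-8, Δ1=3
row 1: diag=4, rhs=66; c'=1/4, d'=33/2
back: M1=33/2
M: M0=0, M1=33/2, M2=0
seg 0: a=3, c=M0/2=0, d=(M1−M0)/(6·1)=11/4, b=Δ0−h0·(2M0+M1)/6=-43/4
seg 1: a=-5, c=M1/2=33/4, d=(M2−M1)/(6·1)=-11/4, b=Δ1−h1·(2M1+M2)/6=-5/2
t_q=1/4 → seg 0, τ=1/4; S=3+-43/4·τ+0·τ²+11/4·τ³=91/256

  seg 0: a=3 b=-43/4 c=0 d=11/4
  seg 1: a=-5 b=-5/2 c=33/4 d=-11/4
S(1/4) = 91/256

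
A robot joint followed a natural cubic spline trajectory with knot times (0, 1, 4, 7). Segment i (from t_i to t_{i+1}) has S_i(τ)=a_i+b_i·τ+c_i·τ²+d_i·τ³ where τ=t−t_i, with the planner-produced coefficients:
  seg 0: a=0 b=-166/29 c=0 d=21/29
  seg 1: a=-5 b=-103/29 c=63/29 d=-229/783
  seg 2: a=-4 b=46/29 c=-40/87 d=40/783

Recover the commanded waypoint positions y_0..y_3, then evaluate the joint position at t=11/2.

y_0 = S_0(0) = a_0 = 0
y_1 = S_1(0) = a_1 = -5
y_2 = S_2(0) = a_2 = -4
y_3 = S_2(3) = -2
t_q=11/2 is in segment 2 (τ=3/2); S_2(τ)=-72/29

y_0=0 y_1=-5 y_2=-4 y_3=-2
S(11/2) = -72/29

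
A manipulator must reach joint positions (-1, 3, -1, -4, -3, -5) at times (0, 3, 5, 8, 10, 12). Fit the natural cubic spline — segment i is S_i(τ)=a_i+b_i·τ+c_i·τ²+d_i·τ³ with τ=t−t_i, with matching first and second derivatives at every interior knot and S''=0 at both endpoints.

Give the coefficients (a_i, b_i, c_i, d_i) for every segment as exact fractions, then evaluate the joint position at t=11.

Δ: Δ0=4/3, Δ1=-2, Δ2=-1, Δ3=1/2, Δ4=-1
row 1: diag=10, rhs=-20; c'=1/5, d'=-2
row 2: denom=10−2·1/5=48/5; d'=(6−2·-2)/(48/5)=25/24
row 3: denom=10−3·5/16=145/16; d'=(9−3·25/24)/(145/16)=94/145
row 4: denom=8−2·32/145=1096/145; d'=(-9−2·94/145)/(1096/145)=-1493/1096
back: M4=-1493/1096
back: M3=94/145−32/145·-1493/1096=130/137
back: M2=25/24−5/16·130/137=1225/1644
back: M1=-2−1/5·1225/1644=-3533/1644
M: M0=0, M1=-3533/1644, M2=1225/1644, M3=130/137, M4=-1493/1096, M5=0
seg 0: a=-1, c=M0/2=0, d=(M1−M0)/(6·3)=-3533/29592, b=Δ0−h0·(2M0+M1)/6=2639/1096
seg 1: a=3, c=M1/2=-3533/3288, d=(M2−M1)/(6·2)=793/3288, b=Δ1−h1·(2M1+M2)/6=-447/548
seg 2: a=-1, c=M2/2=1225/3288, d=(M3−M2)/(6·3)=335/29592, b=Δ2−h2·(2M2+M3)/6=-3649/1644
seg 3: a=-4, c=M3/2=65/137, d=(M4−M3)/(6·2)=-2533/13152, b=Δ3−h3·(2M3+M4)/6=1057/3288
seg 4: a=-3, c=M4/2=-1493/2192, d=(M5−M4)/(6·2)=1493/13152, b=Δ4−h4·(2M4+M5)/6=-151/1644
t_q=11 → seg 4, τ=1; S=-3+-151/1644·τ+-1493/2192·τ²+1493/13152·τ³=-16043/4384

  seg 0: a=-1 b=2639/1096 c=0 d=-3533/29592
  seg 1: a=3 b=-447/548 c=-3533/3288 d=793/3288
  seg 2: a=-1 b=-3649/1644 c=1225/3288 d=335/29592
  seg 3: a=-4 b=1057/3288 c=65/137 d=-2533/13152
  seg 4: a=-3 b=-151/1644 c=-1493/2192 d=1493/13152
S(11) = -16043/4384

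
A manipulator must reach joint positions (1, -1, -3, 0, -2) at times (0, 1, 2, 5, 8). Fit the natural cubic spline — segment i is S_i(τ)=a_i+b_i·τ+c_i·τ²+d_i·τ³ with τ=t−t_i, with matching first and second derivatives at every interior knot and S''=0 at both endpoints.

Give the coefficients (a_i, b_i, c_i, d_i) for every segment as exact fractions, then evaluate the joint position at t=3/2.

Δ: Δ0=-2, Δ1=-2, Δ2=1, Δ3=-2/3
row 1: diag=4, rhs=0; c'=1/4, d'=0
row 2: denom=8−1·1/4=31/4; d'=(18−1·0)/(31/4)=72/31
row 3: denom=12−3·12/31=336/31; d'=(-10−3·72/31)/(336/31)=-263/168
back: M3=-263/168
back: M2=72/31−12/31·-263/168=41/14
back: M1=0−1/4·41/14=-41/56
M: M0=0, M1=-41/56, M2=41/14, M3=-263/168, M4=0
seg 0: a=1, c=M0/2=0, d=(M1−M0)/(6·1)=-41/336, b=Δ0−h0·(2M0+M1)/6=-631/336
seg 1: a=-1, c=M1/2=-41/112, d=(M2−M1)/(6·1)=205/336, b=Δ1−h1·(2M1+M2)/6=-377/168
seg 2: a=-3, c=M2/2=41/28, d=(M3−M2)/(6·3)=-755/3024, b=Δ2−h2·(2M2+M3)/6=-55/48
seg 3: a=0, c=M3/2=-263/336, d=(M4−M3)/(6·3)=263/3024, b=Δ3−h3·(2M3+M4)/6=151/168
t_q=3/2 → seg 1, τ=1/2; S=-1+-377/168·τ+-41/112·τ²+205/336·τ³=-1915/896

  seg 0: a=1 b=-631/336 c=0 d=-41/336
  seg 1: a=-1 b=-377/168 c=-41/112 d=205/336
  seg 2: a=-3 b=-55/48 c=41/28 d=-755/3024
  seg 3: a=0 b=151/168 c=-263/336 d=263/3024
S(3/2) = -1915/896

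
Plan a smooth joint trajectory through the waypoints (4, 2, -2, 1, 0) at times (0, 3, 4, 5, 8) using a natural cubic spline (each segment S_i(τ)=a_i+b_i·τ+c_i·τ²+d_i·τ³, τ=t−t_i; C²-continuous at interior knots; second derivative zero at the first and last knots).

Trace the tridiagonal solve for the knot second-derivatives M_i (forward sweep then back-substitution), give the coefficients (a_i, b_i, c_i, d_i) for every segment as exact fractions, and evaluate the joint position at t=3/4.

Δ: Δ0=-2/3, Δ1=-4, Δ2=3, Δ3=-1/3
row 1: diag=8, rhs=-20; c'=1/8, d'=-5/2
row 2: denom=4−1·1/8=31/8; d'=(42−1·-5/2)/(31/8)=356/31
row 3: denom=8−1·8/31=240/31; d'=(-20−1·356/31)/(240/31)=-61/15
back: M3=-61/15
back: M2=356/31−8/31·-61/15=188/15
back: M1=-5/2−1/8·188/15=-61/15
M: M0=0, M1=-61/15, M2=188/15, M3=-61/15, M4=0
seg 0: a=4, c=M0/2=0, d=(M1−M0)/(6·3)=-61/270, b=Δ0−h0·(2M0+M1)/6=41/30
seg 1: a=2, c=M1/2=-61/30, d=(M2−M1)/(6·1)=83/30, b=Δ1−h1·(2M1+M2)/6=-71/15
seg 2: a=-2, c=M2/2=94/15, d=(M3−M2)/(6·1)=-83/30, b=Δ2−h2·(2M2+M3)/6=-1/2
seg 3: a=1, c=M3/2=-61/30, d=(M4−M3)/(6·3)=61/270, b=Δ3−h3·(2M3+M4)/6=56/15
t_q=3/4 → seg 0, τ=3/4; S=4+41/30·τ+0·τ²+-61/270·τ³=631/128

  seg 0: a=4 b=41/30 c=0 d=-61/270
  seg 1: a=2 b=-71/15 c=-61/30 d=83/30
  seg 2: a=-2 b=-1/2 c=94/15 d=-83/30
  seg 3: a=1 b=56/15 c=-61/30 d=61/270
S(3/4) = 631/128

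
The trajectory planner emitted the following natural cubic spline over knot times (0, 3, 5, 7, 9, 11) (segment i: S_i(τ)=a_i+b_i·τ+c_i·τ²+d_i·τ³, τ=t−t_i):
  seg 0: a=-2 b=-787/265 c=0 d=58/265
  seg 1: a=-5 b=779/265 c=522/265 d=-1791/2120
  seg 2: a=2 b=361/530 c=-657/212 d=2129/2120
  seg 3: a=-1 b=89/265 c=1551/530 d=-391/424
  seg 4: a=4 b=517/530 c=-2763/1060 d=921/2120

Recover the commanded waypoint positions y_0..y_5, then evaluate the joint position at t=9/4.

y_0=-2 y_1=-5 y_2=2 y_3=-1 y_4=4 y_5=-1
S(9/4) = -52483/8480

y_0 = S_0(0) = a_0 = -2
y_1 = S_1(0) = a_1 = -5
y_2 = S_2(0) = a_2 = 2
y_3 = S_3(0) = a_3 = -1
y_4 = S_4(0) = a_4 = 4
y_5 = S_4(2) = -1
t_q=9/4 is in segment 0 (τ=9/4); S_0(τ)=-52483/8480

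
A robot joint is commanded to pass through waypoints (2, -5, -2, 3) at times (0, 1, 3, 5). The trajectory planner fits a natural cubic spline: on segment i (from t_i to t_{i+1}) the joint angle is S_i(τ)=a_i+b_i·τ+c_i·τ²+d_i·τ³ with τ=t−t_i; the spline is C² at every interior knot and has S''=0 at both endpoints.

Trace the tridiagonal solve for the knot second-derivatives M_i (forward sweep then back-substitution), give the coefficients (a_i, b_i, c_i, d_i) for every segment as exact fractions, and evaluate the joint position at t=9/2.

Δ: Δ0=-7, Δ1=3/2, Δ2=5/2
row 1: diag=6, rhs=51; c'=1/3, d'=17/2
row 2: denom=8−2·1/3=22/3; d'=(6−2·17/2)/(22/3)=-3/2
back: M2=-3/2
back: M1=17/2−1/3·-3/2=9
M: M0=0, M1=9, M2=-3/2, M3=0
seg 0: a=2, c=M0/2=0, d=(M1−M0)/(6·1)=3/2, b=Δ0−h0·(2M0+M1)/6=-17/2
seg 1: a=-5, c=M1/2=9/2, d=(M2−M1)/(6·2)=-7/8, b=Δ1−h1·(2M1+M2)/6=-4
seg 2: a=-2, c=M2/2=-3/4, d=(M3−M2)/(6·2)=1/8, b=Δ2−h2·(2M2+M3)/6=7/2
t_q=9/2 → seg 2, τ=3/2; S=-2+7/2·τ+-3/4·τ²+1/8·τ³=127/64

  seg 0: a=2 b=-17/2 c=0 d=3/2
  seg 1: a=-5 b=-4 c=9/2 d=-7/8
  seg 2: a=-2 b=7/2 c=-3/4 d=1/8
S(9/2) = 127/64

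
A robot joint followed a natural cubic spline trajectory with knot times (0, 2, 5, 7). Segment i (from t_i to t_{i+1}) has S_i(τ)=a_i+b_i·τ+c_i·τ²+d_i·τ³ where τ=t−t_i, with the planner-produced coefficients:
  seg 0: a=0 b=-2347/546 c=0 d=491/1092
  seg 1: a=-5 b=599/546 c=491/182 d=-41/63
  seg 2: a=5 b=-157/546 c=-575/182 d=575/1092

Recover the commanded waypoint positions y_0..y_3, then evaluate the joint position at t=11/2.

y_0 = S_0(0) = a_0 = 0
y_1 = S_1(0) = a_1 = -5
y_2 = S_2(0) = a_2 = 5
y_3 = S_2(2) = -4
t_q=11/2 is in segment 2 (τ=1/2); S_2(τ)=1719/416

y_0=0 y_1=-5 y_2=5 y_3=-4
S(11/2) = 1719/416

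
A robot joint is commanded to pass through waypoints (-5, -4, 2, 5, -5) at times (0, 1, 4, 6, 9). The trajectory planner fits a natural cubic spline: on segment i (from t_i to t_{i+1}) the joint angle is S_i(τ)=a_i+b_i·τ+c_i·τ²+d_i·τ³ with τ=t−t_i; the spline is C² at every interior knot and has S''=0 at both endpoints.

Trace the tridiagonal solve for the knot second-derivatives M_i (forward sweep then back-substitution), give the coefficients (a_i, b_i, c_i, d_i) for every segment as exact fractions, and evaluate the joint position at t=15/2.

Δ: Δ0=1, Δ1=2, Δ2=3/2, Δ3=-10/3
row 1: diag=8, rhs=6; c'=3/8, d'=3/4
row 2: denom=10−3·3/8=71/8; d'=(-3−3·3/4)/(71/8)=-42/71
row 3: denom=10−2·16/71=678/71; d'=(-29−2·-42/71)/(678/71)=-1975/678
back: M3=-1975/678
back: M2=-42/71−16/71·-1975/678=22/339
back: M1=3/4−3/8·22/339=82/113
M: M0=0, M1=82/113, M2=22/339, M3=-1975/678, M4=0
seg 0: a=-5, c=M0/2=0, d=(M1−M0)/(6·1)=41/339, b=Δ0−h0·(2M0+M1)/6=298/339
seg 1: a=-4, c=M1/2=41/113, d=(M2−M1)/(6·3)=-112/3051, b=Δ1−h1·(2M1+M2)/6=421/339
seg 2: a=2, c=M2/2=11/339, d=(M3−M2)/(6·2)=-673/2712, b=Δ2−h2·(2M2+M3)/6=823/339
seg 3: a=5, c=M3/2=-1975/1356, d=(M4−M3)/(6·3)=1975/12204, b=Δ3−h3·(2M3+M4)/6=-95/226
t_q=15/2 → seg 3, τ=3/2; S=5+-95/226·τ+-1975/1356·τ²+1975/12204·τ³=5925/3616

  seg 0: a=-5 b=298/339 c=0 d=41/339
  seg 1: a=-4 b=421/339 c=41/113 d=-112/3051
  seg 2: a=2 b=823/339 c=11/339 d=-673/2712
  seg 3: a=5 b=-95/226 c=-1975/1356 d=1975/12204
S(15/2) = 5925/3616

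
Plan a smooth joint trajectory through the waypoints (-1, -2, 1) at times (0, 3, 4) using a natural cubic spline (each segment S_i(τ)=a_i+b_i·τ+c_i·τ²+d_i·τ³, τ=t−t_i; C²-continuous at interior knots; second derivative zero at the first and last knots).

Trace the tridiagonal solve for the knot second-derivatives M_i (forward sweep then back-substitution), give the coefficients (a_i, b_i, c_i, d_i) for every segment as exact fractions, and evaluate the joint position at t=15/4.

Δ: Δ0=-1/3, Δ1=3
row 1: diag=8, rhs=20; c'=1/8, d'=5/2
back: M1=5/2
M: M0=0, M1=5/2, M2=0
seg 0: a=-1, c=M0/2=0, d=(M1−M0)/(6·3)=5/36, b=Δ0−h0·(2M0+M1)/6=-19/12
seg 1: a=-2, c=M1/2=5/4, d=(M2−M1)/(6·1)=-5/12, b=Δ1−h1·(2M1+M2)/6=13/6
t_q=15/4 → seg 1, τ=3/4; S=-2+13/6·τ+5/4·τ²+-5/12·τ³=39/256

  seg 0: a=-1 b=-19/12 c=0 d=5/36
  seg 1: a=-2 b=13/6 c=5/4 d=-5/12
S(15/4) = 39/256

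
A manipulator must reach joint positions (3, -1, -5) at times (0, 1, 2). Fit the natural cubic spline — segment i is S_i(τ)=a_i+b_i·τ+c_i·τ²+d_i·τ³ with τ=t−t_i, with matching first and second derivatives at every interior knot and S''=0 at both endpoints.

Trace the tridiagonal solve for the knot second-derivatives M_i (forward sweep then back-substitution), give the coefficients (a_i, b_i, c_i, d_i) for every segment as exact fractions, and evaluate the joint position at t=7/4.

Δ: Δ0=-4, Δ1=-4
row 1: diag=4, rhs=0; c'=1/4, d'=0
back: M1=0
M: M0=0, M1=0, M2=0
seg 0: a=3, c=M0/2=0, d=(M1−M0)/(6·1)=0, b=Δ0−h0·(2M0+M1)/6=-4
seg 1: a=-1, c=M1/2=0, d=(M2−M1)/(6·1)=0, b=Δ1−h1·(2M1+M2)/6=-4
t_q=7/4 → seg 1, τ=3/4; S=-1+-4·τ+0·τ²+0·τ³=-4

  seg 0: a=3 b=-4 c=0 d=0
  seg 1: a=-1 b=-4 c=0 d=0
S(7/4) = -4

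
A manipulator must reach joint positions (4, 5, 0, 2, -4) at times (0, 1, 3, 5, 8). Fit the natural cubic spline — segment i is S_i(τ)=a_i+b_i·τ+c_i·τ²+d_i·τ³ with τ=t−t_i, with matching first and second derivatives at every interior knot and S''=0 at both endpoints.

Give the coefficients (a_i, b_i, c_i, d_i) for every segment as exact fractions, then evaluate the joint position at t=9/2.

  seg 0: a=4 b=191/104 c=0 d=-87/104
  seg 1: a=5 b=-35/52 c=-261/104 d=83/104
  seg 2: a=0 b=-59/52 c=237/104 d=-63/104
  seg 3: a=2 b=37/52 c=-141/104 d=47/312
S(9/2) = 1149/832

Δ: Δ0=1, Δ1=-5/2, Δ2=1, Δ3=-2
row 1: diag=6, rhs=-21; c'=1/3, d'=-7/2
row 2: denom=8−2·1/3=22/3; d'=(21−2·-7/2)/(22/3)=42/11
row 3: denom=10−2·3/11=104/11; d'=(-18−2·42/11)/(104/11)=-141/52
back: M3=-141/52
back: M2=42/11−3/11·-141/52=237/52
back: M1=-7/2−1/3·237/52=-261/52
M: M0=0, M1=-261/52, M2=237/52, M3=-141/52, M4=0
seg 0: a=4, c=M0/2=0, d=(M1−M0)/(6·1)=-87/104, b=Δ0−h0·(2M0+M1)/6=191/104
seg 1: a=5, c=M1/2=-261/104, d=(M2−M1)/(6·2)=83/104, b=Δ1−h1·(2M1+M2)/6=-35/52
seg 2: a=0, c=M2/2=237/104, d=(M3−M2)/(6·2)=-63/104, b=Δ2−h2·(2M2+M3)/6=-59/52
seg 3: a=2, c=M3/2=-141/104, d=(M4−M3)/(6·3)=47/312, b=Δ3−h3·(2M3+M4)/6=37/52
t_q=9/2 → seg 2, τ=3/2; S=0+-59/52·τ+237/104·τ²+-63/104·τ³=1149/832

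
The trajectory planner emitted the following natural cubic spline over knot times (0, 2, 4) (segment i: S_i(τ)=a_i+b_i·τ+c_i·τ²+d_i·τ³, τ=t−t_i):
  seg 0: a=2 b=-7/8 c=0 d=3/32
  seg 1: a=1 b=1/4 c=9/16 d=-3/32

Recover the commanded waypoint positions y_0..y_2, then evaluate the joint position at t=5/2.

y_0=2 y_1=1 y_2=3
S(5/2) = 321/256

y_0 = S_0(0) = a_0 = 2
y_1 = S_1(0) = a_1 = 1
y_2 = S_1(2) = 3
t_q=5/2 is in segment 1 (τ=1/2); S_1(τ)=321/256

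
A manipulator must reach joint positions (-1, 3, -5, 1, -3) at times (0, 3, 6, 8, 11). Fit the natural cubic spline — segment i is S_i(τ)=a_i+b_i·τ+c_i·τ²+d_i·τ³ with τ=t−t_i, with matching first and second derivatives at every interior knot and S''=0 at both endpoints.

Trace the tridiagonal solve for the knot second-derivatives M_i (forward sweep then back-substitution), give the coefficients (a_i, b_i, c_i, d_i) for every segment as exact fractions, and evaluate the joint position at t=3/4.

Δ: Δ0=4/3, Δ1=-8/3, Δ2=3, Δ3=-4/3
row 1: diag=12, rhs=-24; c'=1/4, d'=-2
row 2: denom=10−3·1/4=37/4; d'=(34−3·-2)/(37/4)=160/37
row 3: denom=10−2·8/37=354/37; d'=(-26−2·160/37)/(354/37)=-641/177
back: M3=-641/177
back: M2=160/37−8/37·-641/177=904/177
back: M1=-2−1/4·904/177=-580/177
M: M0=0, M1=-580/177, M2=904/177, M3=-641/177, M4=0
seg 0: a=-1, c=M0/2=0, d=(M1−M0)/(6·3)=-290/1593, b=Δ0−h0·(2M0+M1)/6=526/177
seg 1: a=3, c=M1/2=-290/177, d=(M2−M1)/(6·3)=742/1593, b=Δ1−h1·(2M1+M2)/6=-344/177
seg 2: a=-5, c=M2/2=452/177, d=(M3−M2)/(6·2)=-515/708, b=Δ2−h2·(2M2+M3)/6=142/177
seg 3: a=1, c=M3/2=-641/354, d=(M4−M3)/(6·3)=641/3186, b=Δ3−h3·(2M3+M4)/6=135/59
t_q=3/4 → seg 0, τ=3/4; S=-1+526/177·τ+0·τ²+-290/1593·τ³=2175/1888

  seg 0: a=-1 b=526/177 c=0 d=-290/1593
  seg 1: a=3 b=-344/177 c=-290/177 d=742/1593
  seg 2: a=-5 b=142/177 c=452/177 d=-515/708
  seg 3: a=1 b=135/59 c=-641/354 d=641/3186
S(3/4) = 2175/1888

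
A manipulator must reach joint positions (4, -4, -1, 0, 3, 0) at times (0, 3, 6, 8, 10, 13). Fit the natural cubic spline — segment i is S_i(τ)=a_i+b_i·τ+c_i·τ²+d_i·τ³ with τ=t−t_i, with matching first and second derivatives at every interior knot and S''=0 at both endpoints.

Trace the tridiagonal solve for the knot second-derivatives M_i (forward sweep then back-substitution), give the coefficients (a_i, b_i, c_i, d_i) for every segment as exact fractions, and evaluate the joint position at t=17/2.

Δ: Δ0=-8/3, Δ1=1, Δ2=1/2, Δ3=3/2, Δ4=-1
row 1: diag=12, rhs=22; c'=1/4, d'=11/6
row 2: denom=10−3·1/4=37/4; d'=(-3−3·11/6)/(37/4)=-34/37
row 3: denom=8−2·8/37=280/37; d'=(6−2·-34/37)/(280/37)=29/28
row 4: denom=10−2·37/140=663/70; d'=(-15−2·29/28)/(663/70)=-1195/663
back: M4=-1195/663
back: M3=29/28−37/140·-1195/663=2005/1326
back: M2=-34/37−8/37·2005/1326=-826/663
back: M1=11/6−1/4·-826/663=474/221
M: M0=0, M1=474/221, M2=-826/663, M3=2005/1326, M4=-1195/663, M5=0
seg 0: a=4, c=M0/2=0, d=(M1−M0)/(6·3)=79/663, b=Δ0−h0·(2M0+M1)/6=-2479/663
seg 1: a=-4, c=M1/2=237/221, d=(M2−M1)/(6·3)=-1124/5967, b=Δ1−h1·(2M1+M2)/6=-346/663
seg 2: a=-1, c=M2/2=-413/663, d=(M3−M2)/(6·2)=1219/5304, b=Δ2−h2·(2M2+M3)/6=548/663
seg 3: a=0, c=M3/2=2005/2652, d=(M4−M3)/(6·2)=-1465/5304, b=Δ3−h3·(2M3+M4)/6=483/442
seg 4: a=3, c=M4/2=-1195/1326, d=(M5−M4)/(6·3)=1195/11934, b=Δ4−h4·(2M4+M5)/6=532/663
t_q=17/2 → seg 3, τ=1/2; S=0+483/442·τ+2005/2652·τ²+-1465/5304·τ³=9913/14144

  seg 0: a=4 b=-2479/663 c=0 d=79/663
  seg 1: a=-4 b=-346/663 c=237/221 d=-1124/5967
  seg 2: a=-1 b=548/663 c=-413/663 d=1219/5304
  seg 3: a=0 b=483/442 c=2005/2652 d=-1465/5304
  seg 4: a=3 b=532/663 c=-1195/1326 d=1195/11934
S(17/2) = 9913/14144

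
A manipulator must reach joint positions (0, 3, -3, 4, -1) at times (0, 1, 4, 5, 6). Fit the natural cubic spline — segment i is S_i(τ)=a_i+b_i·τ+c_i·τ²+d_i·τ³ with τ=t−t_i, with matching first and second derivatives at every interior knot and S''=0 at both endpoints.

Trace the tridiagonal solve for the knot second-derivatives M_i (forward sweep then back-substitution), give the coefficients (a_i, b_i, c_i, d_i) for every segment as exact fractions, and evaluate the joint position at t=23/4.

Δ: Δ0=3, Δ1=-2, Δ2=7, Δ3=-5
row 1: diag=8, rhs=-30; c'=3/8, d'=-15/4
row 2: denom=8−3·3/8=55/8; d'=(54−3·-15/4)/(55/8)=522/55
row 3: denom=4−1·8/55=212/55; d'=(-72−1·522/55)/(212/55)=-2241/106
back: M3=-2241/106
back: M2=522/55−8/55·-2241/106=666/53
back: M1=-15/4−3/8·666/53=-897/106
M: M0=0, M1=-897/106, M2=666/53, M3=-2241/106, M4=0
seg 0: a=0, c=M0/2=0, d=(M1−M0)/(6·1)=-299/212, b=Δ0−h0·(2M0+M1)/6=935/212
seg 1: a=3, c=M1/2=-897/212, d=(M2−M1)/(6·3)=743/636, b=Δ1−h1·(2M1+M2)/6=19/106
seg 2: a=-3, c=M2/2=333/53, d=(M3−M2)/(6·1)=-1191/212, b=Δ2−h2·(2M2+M3)/6=1343/212
seg 3: a=4, c=M3/2=-2241/212, d=(M4−M3)/(6·1)=747/212, b=Δ3−h3·(2M3+M4)/6=217/106
t_q=23/4 → seg 3, τ=3/4; S=4+217/106·τ+-2241/212·τ²+747/212·τ³=14597/13568

  seg 0: a=0 b=935/212 c=0 d=-299/212
  seg 1: a=3 b=19/106 c=-897/212 d=743/636
  seg 2: a=-3 b=1343/212 c=333/53 d=-1191/212
  seg 3: a=4 b=217/106 c=-2241/212 d=747/212
S(23/4) = 14597/13568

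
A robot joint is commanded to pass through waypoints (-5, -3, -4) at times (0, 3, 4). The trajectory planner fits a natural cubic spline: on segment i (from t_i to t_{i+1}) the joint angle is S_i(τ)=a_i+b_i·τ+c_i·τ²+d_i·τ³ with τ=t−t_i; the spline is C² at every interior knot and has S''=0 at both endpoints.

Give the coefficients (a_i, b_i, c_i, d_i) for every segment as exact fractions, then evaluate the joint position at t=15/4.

Δ: Δ0=2/3, Δ1=-1
row 1: diag=8, rhs=-10; c'=1/8, d'=-5/4
back: M1=-5/4
M: M0=0, M1=-5/4, M2=0
seg 0: a=-5, c=M0/2=0, d=(M1−M0)/(6·3)=-5/72, b=Δ0−h0·(2M0+M1)/6=31/24
seg 1: a=-3, c=M1/2=-5/8, d=(M2−M1)/(6·1)=5/24, b=Δ1−h1·(2M1+M2)/6=-7/12
t_q=15/4 → seg 1, τ=3/4; S=-3+-7/12·τ+-5/8·τ²+5/24·τ³=-1895/512

  seg 0: a=-5 b=31/24 c=0 d=-5/72
  seg 1: a=-3 b=-7/12 c=-5/8 d=5/24
S(15/4) = -1895/512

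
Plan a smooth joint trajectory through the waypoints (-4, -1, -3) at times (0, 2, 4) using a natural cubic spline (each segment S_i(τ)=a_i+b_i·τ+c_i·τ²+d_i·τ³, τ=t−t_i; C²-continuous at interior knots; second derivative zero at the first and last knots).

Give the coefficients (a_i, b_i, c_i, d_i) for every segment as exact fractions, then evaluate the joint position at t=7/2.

Δ: Δ0=3/2, Δ1=-1
row 1: diag=8, rhs=-15; c'=1/4, d'=-15/8
back: M1=-15/8
M: M0=0, M1=-15/8, M2=0
seg 0: a=-4, c=M0/2=0, d=(M1−M0)/(6·2)=-5/32, b=Δ0−h0·(2M0+M1)/6=17/8
seg 1: a=-1, c=M1/2=-15/16, d=(M2−M1)/(6·2)=5/32, b=Δ1−h1·(2M1+M2)/6=1/4
t_q=7/2 → seg 1, τ=3/2; S=-1+1/4·τ+-15/16·τ²+5/32·τ³=-565/256

  seg 0: a=-4 b=17/8 c=0 d=-5/32
  seg 1: a=-1 b=1/4 c=-15/16 d=5/32
S(7/2) = -565/256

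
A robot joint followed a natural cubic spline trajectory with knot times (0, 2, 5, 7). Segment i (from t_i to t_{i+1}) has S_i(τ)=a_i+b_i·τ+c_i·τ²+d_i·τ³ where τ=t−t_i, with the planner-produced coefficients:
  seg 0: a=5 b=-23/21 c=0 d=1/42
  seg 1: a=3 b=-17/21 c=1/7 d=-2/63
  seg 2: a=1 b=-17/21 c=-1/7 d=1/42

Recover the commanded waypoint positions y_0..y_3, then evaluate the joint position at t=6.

y_0=5 y_1=3 y_2=1 y_3=-1
S(6) = 1/14

y_0 = S_0(0) = a_0 = 5
y_1 = S_1(0) = a_1 = 3
y_2 = S_2(0) = a_2 = 1
y_3 = S_2(2) = -1
t_q=6 is in segment 2 (τ=1); S_2(τ)=1/14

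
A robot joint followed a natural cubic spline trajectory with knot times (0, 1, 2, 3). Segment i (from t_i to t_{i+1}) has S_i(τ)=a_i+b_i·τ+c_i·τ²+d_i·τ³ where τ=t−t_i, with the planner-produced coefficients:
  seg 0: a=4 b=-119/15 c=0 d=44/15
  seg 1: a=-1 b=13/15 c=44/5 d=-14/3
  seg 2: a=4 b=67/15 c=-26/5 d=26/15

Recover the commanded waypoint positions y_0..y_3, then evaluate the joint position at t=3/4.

y_0 = S_0(0) = a_0 = 4
y_1 = S_1(0) = a_1 = -1
y_2 = S_2(0) = a_2 = 4
y_3 = S_2(1) = 5
t_q=3/4 is in segment 0 (τ=3/4); S_0(τ)=-57/80

y_0=4 y_1=-1 y_2=4 y_3=5
S(3/4) = -57/80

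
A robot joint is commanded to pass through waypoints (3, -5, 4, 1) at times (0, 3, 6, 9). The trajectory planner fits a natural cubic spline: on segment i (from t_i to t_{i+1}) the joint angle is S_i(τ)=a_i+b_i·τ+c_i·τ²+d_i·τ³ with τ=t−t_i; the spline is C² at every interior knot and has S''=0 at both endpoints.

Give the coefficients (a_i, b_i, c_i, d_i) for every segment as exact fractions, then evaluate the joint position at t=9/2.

  seg 0: a=3 b=-40/9 c=0 d=16/81
  seg 1: a=-5 b=8/9 c=16/9 d=-29/81
  seg 2: a=4 b=17/9 c=-13/9 d=13/81
S(9/2) = -7/8

Δ: Δ0=-8/3, Δ1=3, Δ2=-1
row 1: diag=12, rhs=34; c'=1/4, d'=17/6
row 2: denom=12−3·1/4=45/4; d'=(-24−3·17/6)/(45/4)=-26/9
back: M2=-26/9
back: M1=17/6−1/4·-26/9=32/9
M: M0=0, M1=32/9, M2=-26/9, M3=0
seg 0: a=3, c=M0/2=0, d=(M1−M0)/(6·3)=16/81, b=Δ0−h0·(2M0+M1)/6=-40/9
seg 1: a=-5, c=M1/2=16/9, d=(M2−M1)/(6·3)=-29/81, b=Δ1−h1·(2M1+M2)/6=8/9
seg 2: a=4, c=M2/2=-13/9, d=(M3−M2)/(6·3)=13/81, b=Δ2−h2·(2M2+M3)/6=17/9
t_q=9/2 → seg 1, τ=3/2; S=-5+8/9·τ+16/9·τ²+-29/81·τ³=-7/8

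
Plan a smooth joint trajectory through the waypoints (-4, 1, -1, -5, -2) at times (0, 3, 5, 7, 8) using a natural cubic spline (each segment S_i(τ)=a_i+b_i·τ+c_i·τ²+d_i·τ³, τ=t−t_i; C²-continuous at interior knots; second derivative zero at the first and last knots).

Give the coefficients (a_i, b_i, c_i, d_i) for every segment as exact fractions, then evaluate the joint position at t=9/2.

Δ: Δ0=5/3, Δ1=-1, Δ2=-2, Δ3=3
row 1: diag=10, rhs=-16; c'=1/5, d'=-8/5
row 2: denom=8−2·1/5=38/5; d'=(-6−2·-8/5)/(38/5)=-7/19
row 3: denom=6−2·5/19=104/19; d'=(30−2·-7/19)/(104/19)=73/13
back: M3=73/13
back: M2=-7/19−5/19·73/13=-24/13
back: M1=-8/5−1/5·-24/13=-16/13
M: M0=0, M1=-16/13, M2=-24/13, M3=73/13, M4=0
seg 0: a=-4, c=M0/2=0, d=(M1−M0)/(6·3)=-8/117, b=Δ0−h0·(2M0+M1)/6=89/39
seg 1: a=1, c=M1/2=-8/13, d=(M2−M1)/(6·2)=-2/39, b=Δ1−h1·(2M1+M2)/6=17/39
seg 2: a=-1, c=M2/2=-12/13, d=(M3−M2)/(6·2)=97/156, b=Δ2−h2·(2M2+M3)/6=-103/39
seg 3: a=-5, c=M3/2=73/26, d=(M4−M3)/(6·1)=-73/78, b=Δ3−h3·(2M3+M4)/6=44/39
t_q=9/2 → seg 1, τ=3/2; S=1+17/39·τ+-8/13·τ²+-2/39·τ³=5/52

  seg 0: a=-4 b=89/39 c=0 d=-8/117
  seg 1: a=1 b=17/39 c=-8/13 d=-2/39
  seg 2: a=-1 b=-103/39 c=-12/13 d=97/156
  seg 3: a=-5 b=44/39 c=73/26 d=-73/78
S(9/2) = 5/52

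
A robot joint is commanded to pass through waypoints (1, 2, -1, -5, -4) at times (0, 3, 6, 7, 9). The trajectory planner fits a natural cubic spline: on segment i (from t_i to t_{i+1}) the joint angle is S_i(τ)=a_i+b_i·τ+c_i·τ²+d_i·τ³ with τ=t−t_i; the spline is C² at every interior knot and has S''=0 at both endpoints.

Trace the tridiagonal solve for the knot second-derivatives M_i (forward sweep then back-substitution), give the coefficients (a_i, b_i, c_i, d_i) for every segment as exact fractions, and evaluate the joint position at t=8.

Δ: Δ0=1/3, Δ1=-1, Δ2=-4, Δ3=1/2
row 1: diag=12, rhs=-8; c'=1/4, d'=-2/3
row 2: denom=8−3·1/4=29/4; d'=(-18−3·-2/3)/(29/4)=-64/29
row 3: denom=6−1·4/29=170/29; d'=(27−1·-64/29)/(170/29)=847/170
back: M3=847/170
back: M2=-64/29−4/29·847/170=-246/85
back: M1=-2/3−1/4·-246/85=29/510
M: M0=0, M1=29/510, M2=-246/85, M3=847/170, M4=0
seg 0: a=1, c=M0/2=0, d=(M1−M0)/(6·3)=29/9180, b=Δ0−h0·(2M0+M1)/6=311/1020
seg 1: a=2, c=M1/2=29/1020, d=(M2−M1)/(6·3)=-301/1836, b=Δ1−h1·(2M1+M2)/6=199/510
seg 2: a=-1, c=M2/2=-123/85, d=(M3−M2)/(6·1)=1339/1020, b=Δ2−h2·(2M2+M3)/6=-3943/1020
seg 3: a=-5, c=M3/2=847/340, d=(M4−M3)/(6·2)=-847/2040, b=Δ3−h3·(2M3+M4)/6=-1439/510
t_q=8 → seg 3, τ=1; S=-5+-1439/510·τ+847/340·τ²+-847/2040·τ³=-3907/680

  seg 0: a=1 b=311/1020 c=0 d=29/9180
  seg 1: a=2 b=199/510 c=29/1020 d=-301/1836
  seg 2: a=-1 b=-3943/1020 c=-123/85 d=1339/1020
  seg 3: a=-5 b=-1439/510 c=847/340 d=-847/2040
S(8) = -3907/680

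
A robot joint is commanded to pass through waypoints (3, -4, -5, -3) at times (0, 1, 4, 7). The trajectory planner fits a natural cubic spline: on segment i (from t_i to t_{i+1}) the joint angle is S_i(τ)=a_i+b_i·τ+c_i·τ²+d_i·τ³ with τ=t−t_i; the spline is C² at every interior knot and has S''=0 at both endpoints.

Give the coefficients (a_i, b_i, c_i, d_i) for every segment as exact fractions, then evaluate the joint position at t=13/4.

  seg 0: a=3 b=-686/87 c=0 d=77/87
  seg 1: a=-4 b=-455/87 c=77/29 d=-89/261
  seg 2: a=-5 b=130/87 c=-12/29 d=4/87
S(13/4) = -11525/1856

Δ: Δ0=-7, Δ1=-1/3, Δ2=2/3
row 1: diag=8, rhs=40; c'=3/8, d'=5
row 2: denom=12−3·3/8=87/8; d'=(6−3·5)/(87/8)=-24/29
back: M2=-24/29
back: M1=5−3/8·-24/29=154/29
M: M0=0, M1=154/29, M2=-24/29, M3=0
seg 0: a=3, c=M0/2=0, d=(M1−M0)/(6·1)=77/87, b=Δ0−h0·(2M0+M1)/6=-686/87
seg 1: a=-4, c=M1/2=77/29, d=(M2−M1)/(6·3)=-89/261, b=Δ1−h1·(2M1+M2)/6=-455/87
seg 2: a=-5, c=M2/2=-12/29, d=(M3−M2)/(6·3)=4/87, b=Δ2−h2·(2M2+M3)/6=130/87
t_q=13/4 → seg 1, τ=9/4; S=-4+-455/87·τ+77/29·τ²+-89/261·τ³=-11525/1856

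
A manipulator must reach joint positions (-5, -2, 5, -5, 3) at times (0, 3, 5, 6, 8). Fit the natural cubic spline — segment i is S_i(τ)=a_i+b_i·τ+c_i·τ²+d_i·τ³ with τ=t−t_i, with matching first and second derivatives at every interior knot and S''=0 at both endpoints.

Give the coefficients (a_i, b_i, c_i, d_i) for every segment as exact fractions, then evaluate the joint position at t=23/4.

  seg 0: a=-5 b=-1013/652 c=0 d=185/652
  seg 1: a=-2 b=1991/326 c=1665/652 d=-2515/1304
  seg 2: a=5 b=-1112/163 c=-1470/163 d=952/163
  seg 3: a=-5 b=-1196/163 c=1386/163 d=-231/163
S(23/4) = -1777/652

Δ: Δ0=1, Δ1=7/2, Δ2=-10, Δ3=4
row 1: diag=10, rhs=15; c'=1/5, d'=3/2
row 2: denom=6−2·1/5=28/5; d'=(-81−2·3/2)/(28/5)=-15
row 3: denom=6−1·5/28=163/28; d'=(84−1·-15)/(163/28)=2772/163
back: M3=2772/163
back: M2=-15−5/28·2772/163=-2940/163
back: M1=3/2−1/5·-2940/163=1665/326
M: M0=0, M1=1665/326, M2=-2940/163, M3=2772/163, M4=0
seg 0: a=-5, c=M0/2=0, d=(M1−M0)/(6·3)=185/652, b=Δ0−h0·(2M0+M1)/6=-1013/652
seg 1: a=-2, c=M1/2=1665/652, d=(M2−M1)/(6·2)=-2515/1304, b=Δ1−h1·(2M1+M2)/6=1991/326
seg 2: a=5, c=M2/2=-1470/163, d=(M3−M2)/(6·1)=952/163, b=Δ2−h2·(2M2+M3)/6=-1112/163
seg 3: a=-5, c=M3/2=1386/163, d=(M4−M3)/(6·2)=-231/163, b=Δ3−h3·(2M3+M4)/6=-1196/163
t_q=23/4 → seg 2, τ=3/4; S=5+-1112/163·τ+-1470/163·τ²+952/163·τ³=-1777/652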